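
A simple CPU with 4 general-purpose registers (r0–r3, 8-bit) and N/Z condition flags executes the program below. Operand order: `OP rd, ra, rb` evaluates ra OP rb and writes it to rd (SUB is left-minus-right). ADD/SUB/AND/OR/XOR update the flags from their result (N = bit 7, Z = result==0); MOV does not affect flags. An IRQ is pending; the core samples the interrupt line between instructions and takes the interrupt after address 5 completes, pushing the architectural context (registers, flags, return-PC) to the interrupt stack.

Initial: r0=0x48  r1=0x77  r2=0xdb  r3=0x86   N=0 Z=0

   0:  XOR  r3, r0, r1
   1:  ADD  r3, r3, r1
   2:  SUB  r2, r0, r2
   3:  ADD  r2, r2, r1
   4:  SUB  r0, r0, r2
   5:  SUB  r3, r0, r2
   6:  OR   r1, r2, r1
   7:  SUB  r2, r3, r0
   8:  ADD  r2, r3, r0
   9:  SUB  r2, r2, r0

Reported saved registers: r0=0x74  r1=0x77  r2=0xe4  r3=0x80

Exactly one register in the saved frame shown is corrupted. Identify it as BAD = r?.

BAD = r0

after  0: r0=0x48 r1=0x77 r2=0xdb r3=0x3f  N=0 Z=0
after  1: r0=0x48 r1=0x77 r2=0xdb r3=0xb6  N=1 Z=0
after  2: r0=0x48 r1=0x77 r2=0x6d r3=0xb6  N=0 Z=0
after  3: r0=0x48 r1=0x77 r2=0xe4 r3=0xb6  N=1 Z=0
after  4: r0=0x64 r1=0x77 r2=0xe4 r3=0xb6  N=0 Z=0
after  5: r0=0x64 r1=0x77 r2=0xe4 r3=0x80  N=1 Z=0
-- IRQ taken; context saved, return-PC = 6 --
mismatch: r0: reported 0x74 vs actual 0x64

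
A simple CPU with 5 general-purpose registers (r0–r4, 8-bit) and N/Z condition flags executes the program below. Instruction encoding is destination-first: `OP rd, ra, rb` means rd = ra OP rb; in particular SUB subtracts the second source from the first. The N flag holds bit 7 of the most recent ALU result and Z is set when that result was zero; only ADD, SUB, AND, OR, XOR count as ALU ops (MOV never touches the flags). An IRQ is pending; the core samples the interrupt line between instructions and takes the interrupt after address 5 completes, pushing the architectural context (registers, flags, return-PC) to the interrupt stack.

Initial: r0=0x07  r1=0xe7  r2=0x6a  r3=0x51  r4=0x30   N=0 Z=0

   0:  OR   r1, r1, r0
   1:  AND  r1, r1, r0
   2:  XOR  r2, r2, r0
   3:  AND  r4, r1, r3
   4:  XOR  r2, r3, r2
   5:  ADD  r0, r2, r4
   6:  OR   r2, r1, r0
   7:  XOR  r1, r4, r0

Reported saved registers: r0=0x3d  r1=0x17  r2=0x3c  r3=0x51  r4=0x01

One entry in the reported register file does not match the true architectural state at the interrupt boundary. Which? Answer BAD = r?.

BAD = r1

after  0: r0=0x07 r1=0xe7 r2=0x6a r3=0x51 r4=0x30  N=1 Z=0
after  1: r0=0x07 r1=0x07 r2=0x6a r3=0x51 r4=0x30  N=0 Z=0
after  2: r0=0x07 r1=0x07 r2=0x6d r3=0x51 r4=0x30  N=0 Z=0
after  3: r0=0x07 r1=0x07 r2=0x6d r3=0x51 r4=0x01  N=0 Z=0
after  4: r0=0x07 r1=0x07 r2=0x3c r3=0x51 r4=0x01  N=0 Z=0
after  5: r0=0x3d r1=0x07 r2=0x3c r3=0x51 r4=0x01  N=0 Z=0
-- IRQ taken; context saved, return-PC = 6 --
mismatch: r1: reported 0x17 vs actual 0x07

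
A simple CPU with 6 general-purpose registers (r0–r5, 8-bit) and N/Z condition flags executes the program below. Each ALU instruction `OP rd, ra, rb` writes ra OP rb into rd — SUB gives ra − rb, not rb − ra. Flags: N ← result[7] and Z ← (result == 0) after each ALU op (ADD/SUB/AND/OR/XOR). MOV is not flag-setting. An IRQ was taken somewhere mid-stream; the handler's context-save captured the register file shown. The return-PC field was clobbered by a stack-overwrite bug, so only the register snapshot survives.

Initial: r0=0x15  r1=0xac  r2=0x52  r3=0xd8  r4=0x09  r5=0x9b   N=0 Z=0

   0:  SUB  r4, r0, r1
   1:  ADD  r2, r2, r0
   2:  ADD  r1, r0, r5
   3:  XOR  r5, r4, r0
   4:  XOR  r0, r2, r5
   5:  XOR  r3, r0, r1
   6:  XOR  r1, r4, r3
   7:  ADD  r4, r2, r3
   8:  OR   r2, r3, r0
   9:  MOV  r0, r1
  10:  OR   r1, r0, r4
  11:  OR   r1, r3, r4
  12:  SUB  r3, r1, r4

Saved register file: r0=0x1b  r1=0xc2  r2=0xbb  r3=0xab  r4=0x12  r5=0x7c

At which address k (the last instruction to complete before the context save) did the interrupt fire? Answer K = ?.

after  0: r0=0x15 r1=0xac r2=0x52 r3=0xd8 r4=0x69 r5=0x9b  N=0 Z=0
after  1: r0=0x15 r1=0xac r2=0x67 r3=0xd8 r4=0x69 r5=0x9b  N=0 Z=0
after  2: r0=0x15 r1=0xb0 r2=0x67 r3=0xd8 r4=0x69 r5=0x9b  N=1 Z=0
after  3: r0=0x15 r1=0xb0 r2=0x67 r3=0xd8 r4=0x69 r5=0x7c  N=0 Z=0
after  4: r0=0x1b r1=0xb0 r2=0x67 r3=0xd8 r4=0x69 r5=0x7c  N=0 Z=0
after  5: r0=0x1b r1=0xb0 r2=0x67 r3=0xab r4=0x69 r5=0x7c  N=1 Z=0
after  6: r0=0x1b r1=0xc2 r2=0x67 r3=0xab r4=0x69 r5=0x7c  N=1 Z=0
after  7: r0=0x1b r1=0xc2 r2=0x67 r3=0xab r4=0x12 r5=0x7c  N=0 Z=0
after  8: r0=0x1b r1=0xc2 r2=0xbb r3=0xab r4=0x12 r5=0x7c  N=1 Z=0
-- IRQ taken; context saved, return-PC = 9 --

K = 8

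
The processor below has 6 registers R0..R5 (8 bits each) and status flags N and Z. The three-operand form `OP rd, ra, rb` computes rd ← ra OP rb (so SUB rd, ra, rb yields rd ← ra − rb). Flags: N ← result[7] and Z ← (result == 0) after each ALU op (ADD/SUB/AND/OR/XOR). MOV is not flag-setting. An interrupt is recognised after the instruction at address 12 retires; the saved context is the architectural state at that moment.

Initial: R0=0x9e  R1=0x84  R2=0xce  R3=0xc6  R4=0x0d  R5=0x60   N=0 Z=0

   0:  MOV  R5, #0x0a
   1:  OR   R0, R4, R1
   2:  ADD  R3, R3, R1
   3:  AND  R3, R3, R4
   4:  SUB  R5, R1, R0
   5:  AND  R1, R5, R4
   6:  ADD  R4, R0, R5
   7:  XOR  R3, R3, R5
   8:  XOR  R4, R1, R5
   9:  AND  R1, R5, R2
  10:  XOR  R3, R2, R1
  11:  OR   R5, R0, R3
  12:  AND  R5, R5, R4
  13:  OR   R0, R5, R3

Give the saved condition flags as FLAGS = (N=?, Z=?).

FLAGS = (N=1, Z=0)

after  0: R0=0x9e R1=0x84 R2=0xce R3=0xc6 R4=0x0d R5=0x0a  N=0 Z=0
after  1: R0=0x8d R1=0x84 R2=0xce R3=0xc6 R4=0x0d R5=0x0a  N=1 Z=0
after  2: R0=0x8d R1=0x84 R2=0xce R3=0x4a R4=0x0d R5=0x0a  N=0 Z=0
after  3: R0=0x8d R1=0x84 R2=0xce R3=0x08 R4=0x0d R5=0x0a  N=0 Z=0
after  4: R0=0x8d R1=0x84 R2=0xce R3=0x08 R4=0x0d R5=0xf7  N=1 Z=0
after  5: R0=0x8d R1=0x05 R2=0xce R3=0x08 R4=0x0d R5=0xf7  N=0 Z=0
after  6: R0=0x8d R1=0x05 R2=0xce R3=0x08 R4=0x84 R5=0xf7  N=1 Z=0
after  7: R0=0x8d R1=0x05 R2=0xce R3=0xff R4=0x84 R5=0xf7  N=1 Z=0
after  8: R0=0x8d R1=0x05 R2=0xce R3=0xff R4=0xf2 R5=0xf7  N=1 Z=0
after  9: R0=0x8d R1=0xc6 R2=0xce R3=0xff R4=0xf2 R5=0xf7  N=1 Z=0
after 10: R0=0x8d R1=0xc6 R2=0xce R3=0x08 R4=0xf2 R5=0xf7  N=0 Z=0
after 11: R0=0x8d R1=0xc6 R2=0xce R3=0x08 R4=0xf2 R5=0x8d  N=1 Z=0
after 12: R0=0x8d R1=0xc6 R2=0xce R3=0x08 R4=0xf2 R5=0x80  N=1 Z=0
-- IRQ taken; context saved, return-PC = 13 --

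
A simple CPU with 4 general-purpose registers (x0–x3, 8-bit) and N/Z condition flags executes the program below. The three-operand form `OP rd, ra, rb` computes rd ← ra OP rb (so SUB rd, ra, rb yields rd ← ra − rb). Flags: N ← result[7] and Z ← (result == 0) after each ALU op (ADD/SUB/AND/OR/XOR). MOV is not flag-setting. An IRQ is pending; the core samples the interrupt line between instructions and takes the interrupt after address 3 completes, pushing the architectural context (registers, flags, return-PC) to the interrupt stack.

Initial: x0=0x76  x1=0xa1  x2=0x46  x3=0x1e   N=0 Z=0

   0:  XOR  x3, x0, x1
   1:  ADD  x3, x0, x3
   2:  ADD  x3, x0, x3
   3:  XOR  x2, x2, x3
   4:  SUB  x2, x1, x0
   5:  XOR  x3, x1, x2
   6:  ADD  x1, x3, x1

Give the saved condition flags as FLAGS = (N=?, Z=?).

after  0: x0=0x76 x1=0xa1 x2=0x46 x3=0xd7  N=1 Z=0
after  1: x0=0x76 x1=0xa1 x2=0x46 x3=0x4d  N=0 Z=0
after  2: x0=0x76 x1=0xa1 x2=0x46 x3=0xc3  N=1 Z=0
after  3: x0=0x76 x1=0xa1 x2=0x85 x3=0xc3  N=1 Z=0
-- IRQ taken; context saved, return-PC = 4 --

FLAGS = (N=1, Z=0)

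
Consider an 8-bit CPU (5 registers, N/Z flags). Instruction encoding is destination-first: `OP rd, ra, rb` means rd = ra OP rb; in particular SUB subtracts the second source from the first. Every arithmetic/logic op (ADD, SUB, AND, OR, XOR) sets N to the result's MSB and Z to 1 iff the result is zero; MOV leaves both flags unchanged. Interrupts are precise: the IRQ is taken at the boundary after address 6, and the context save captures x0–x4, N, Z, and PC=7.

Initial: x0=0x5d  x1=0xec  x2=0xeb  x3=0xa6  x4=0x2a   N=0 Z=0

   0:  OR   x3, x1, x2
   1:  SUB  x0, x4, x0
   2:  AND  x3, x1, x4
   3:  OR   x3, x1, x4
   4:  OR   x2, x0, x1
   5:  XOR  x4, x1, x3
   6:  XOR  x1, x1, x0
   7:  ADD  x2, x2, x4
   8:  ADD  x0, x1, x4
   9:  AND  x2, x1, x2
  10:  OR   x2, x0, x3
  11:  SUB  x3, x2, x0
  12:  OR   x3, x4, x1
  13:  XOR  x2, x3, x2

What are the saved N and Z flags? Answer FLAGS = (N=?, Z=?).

after  0: x0=0x5d x1=0xec x2=0xeb x3=0xef x4=0x2a  N=1 Z=0
after  1: x0=0xcd x1=0xec x2=0xeb x3=0xef x4=0x2a  N=1 Z=0
after  2: x0=0xcd x1=0xec x2=0xeb x3=0x28 x4=0x2a  N=0 Z=0
after  3: x0=0xcd x1=0xec x2=0xeb x3=0xee x4=0x2a  N=1 Z=0
after  4: x0=0xcd x1=0xec x2=0xed x3=0xee x4=0x2a  N=1 Z=0
after  5: x0=0xcd x1=0xec x2=0xed x3=0xee x4=0x02  N=0 Z=0
after  6: x0=0xcd x1=0x21 x2=0xed x3=0xee x4=0x02  N=0 Z=0
-- IRQ taken; context saved, return-PC = 7 --

FLAGS = (N=0, Z=0)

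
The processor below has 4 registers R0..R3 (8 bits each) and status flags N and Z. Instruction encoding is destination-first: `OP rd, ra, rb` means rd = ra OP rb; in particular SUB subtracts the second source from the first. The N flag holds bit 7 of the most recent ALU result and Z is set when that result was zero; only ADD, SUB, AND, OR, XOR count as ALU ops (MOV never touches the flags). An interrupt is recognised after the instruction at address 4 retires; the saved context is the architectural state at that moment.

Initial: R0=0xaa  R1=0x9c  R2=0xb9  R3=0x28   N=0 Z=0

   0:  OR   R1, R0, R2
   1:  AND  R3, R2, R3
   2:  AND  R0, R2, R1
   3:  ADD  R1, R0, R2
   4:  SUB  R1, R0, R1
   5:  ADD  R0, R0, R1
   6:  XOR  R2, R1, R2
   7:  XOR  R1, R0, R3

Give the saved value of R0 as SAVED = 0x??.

SAVED = 0xb9

after  0: R0=0xaa R1=0xbb R2=0xb9 R3=0x28  N=1 Z=0
after  1: R0=0xaa R1=0xbb R2=0xb9 R3=0x28  N=0 Z=0
after  2: R0=0xb9 R1=0xbb R2=0xb9 R3=0x28  N=1 Z=0
after  3: R0=0xb9 R1=0x72 R2=0xb9 R3=0x28  N=0 Z=0
after  4: R0=0xb9 R1=0x47 R2=0xb9 R3=0x28  N=0 Z=0
-- IRQ taken; context saved, return-PC = 5 --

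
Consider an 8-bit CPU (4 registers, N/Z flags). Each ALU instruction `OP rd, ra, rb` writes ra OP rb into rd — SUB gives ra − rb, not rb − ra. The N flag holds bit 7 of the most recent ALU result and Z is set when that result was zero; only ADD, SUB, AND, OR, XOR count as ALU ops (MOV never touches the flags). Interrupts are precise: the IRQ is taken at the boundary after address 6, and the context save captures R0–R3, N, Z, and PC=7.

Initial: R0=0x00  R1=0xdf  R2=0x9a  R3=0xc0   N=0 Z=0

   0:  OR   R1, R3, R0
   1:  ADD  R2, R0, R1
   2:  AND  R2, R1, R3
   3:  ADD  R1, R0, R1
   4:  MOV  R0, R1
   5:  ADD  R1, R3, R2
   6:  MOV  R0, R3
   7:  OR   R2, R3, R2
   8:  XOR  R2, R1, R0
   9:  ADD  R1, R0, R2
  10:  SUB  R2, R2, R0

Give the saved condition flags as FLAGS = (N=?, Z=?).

FLAGS = (N=1, Z=0)

after  0: R0=0x00 R1=0xc0 R2=0x9a R3=0xc0  N=1 Z=0
after  1: R0=0x00 R1=0xc0 R2=0xc0 R3=0xc0  N=1 Z=0
after  2: R0=0x00 R1=0xc0 R2=0xc0 R3=0xc0  N=1 Z=0
after  3: R0=0x00 R1=0xc0 R2=0xc0 R3=0xc0  N=1 Z=0
after  4: R0=0xc0 R1=0xc0 R2=0xc0 R3=0xc0  N=1 Z=0
after  5: R0=0xc0 R1=0x80 R2=0xc0 R3=0xc0  N=1 Z=0
after  6: R0=0xc0 R1=0x80 R2=0xc0 R3=0xc0  N=1 Z=0
-- IRQ taken; context saved, return-PC = 7 --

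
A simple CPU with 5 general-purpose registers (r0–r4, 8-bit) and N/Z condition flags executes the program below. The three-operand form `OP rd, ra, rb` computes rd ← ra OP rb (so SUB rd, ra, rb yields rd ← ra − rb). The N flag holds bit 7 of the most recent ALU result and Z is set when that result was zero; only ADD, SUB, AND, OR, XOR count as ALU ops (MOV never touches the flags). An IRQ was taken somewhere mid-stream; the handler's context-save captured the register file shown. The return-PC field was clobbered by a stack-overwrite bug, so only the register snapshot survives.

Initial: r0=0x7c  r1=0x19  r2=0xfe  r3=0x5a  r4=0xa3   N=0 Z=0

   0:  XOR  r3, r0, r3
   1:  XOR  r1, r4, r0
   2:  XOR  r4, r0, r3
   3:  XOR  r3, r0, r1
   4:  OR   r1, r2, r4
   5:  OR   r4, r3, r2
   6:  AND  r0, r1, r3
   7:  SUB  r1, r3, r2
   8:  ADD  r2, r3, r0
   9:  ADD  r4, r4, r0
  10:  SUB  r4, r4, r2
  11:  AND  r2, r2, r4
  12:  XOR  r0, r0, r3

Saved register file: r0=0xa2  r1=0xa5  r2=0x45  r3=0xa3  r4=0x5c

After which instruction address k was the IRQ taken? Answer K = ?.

after  0: r0=0x7c r1=0x19 r2=0xfe r3=0x26 r4=0xa3  N=0 Z=0
after  1: r0=0x7c r1=0xdf r2=0xfe r3=0x26 r4=0xa3  N=1 Z=0
after  2: r0=0x7c r1=0xdf r2=0xfe r3=0x26 r4=0x5a  N=0 Z=0
after  3: r0=0x7c r1=0xdf r2=0xfe r3=0xa3 r4=0x5a  N=1 Z=0
after  4: r0=0x7c r1=0xfe r2=0xfe r3=0xa3 r4=0x5a  N=1 Z=0
after  5: r0=0x7c r1=0xfe r2=0xfe r3=0xa3 r4=0xff  N=1 Z=0
after  6: r0=0xa2 r1=0xfe r2=0xfe r3=0xa3 r4=0xff  N=1 Z=0
after  7: r0=0xa2 r1=0xa5 r2=0xfe r3=0xa3 r4=0xff  N=1 Z=0
after  8: r0=0xa2 r1=0xa5 r2=0x45 r3=0xa3 r4=0xff  N=0 Z=0
after  9: r0=0xa2 r1=0xa5 r2=0x45 r3=0xa3 r4=0xa1  N=1 Z=0
after 10: r0=0xa2 r1=0xa5 r2=0x45 r3=0xa3 r4=0x5c  N=0 Z=0
-- IRQ taken; context saved, return-PC = 11 --

K = 10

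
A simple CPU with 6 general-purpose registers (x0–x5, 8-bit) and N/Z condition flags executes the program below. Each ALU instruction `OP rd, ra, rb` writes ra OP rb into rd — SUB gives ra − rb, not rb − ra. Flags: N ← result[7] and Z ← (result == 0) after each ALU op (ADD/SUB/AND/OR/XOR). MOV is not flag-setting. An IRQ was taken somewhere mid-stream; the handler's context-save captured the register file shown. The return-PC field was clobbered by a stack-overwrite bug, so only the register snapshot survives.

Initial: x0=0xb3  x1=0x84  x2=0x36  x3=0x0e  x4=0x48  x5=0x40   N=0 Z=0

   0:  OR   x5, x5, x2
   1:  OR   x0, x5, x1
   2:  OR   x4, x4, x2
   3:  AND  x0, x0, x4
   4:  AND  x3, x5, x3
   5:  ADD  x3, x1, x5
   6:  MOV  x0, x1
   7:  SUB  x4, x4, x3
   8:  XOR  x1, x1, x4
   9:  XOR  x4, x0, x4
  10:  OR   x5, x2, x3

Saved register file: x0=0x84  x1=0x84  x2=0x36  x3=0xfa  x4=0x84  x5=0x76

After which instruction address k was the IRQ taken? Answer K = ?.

after  0: x0=0xb3 x1=0x84 x2=0x36 x3=0x0e x4=0x48 x5=0x76  N=0 Z=0
after  1: x0=0xf6 x1=0x84 x2=0x36 x3=0x0e x4=0x48 x5=0x76  N=1 Z=0
after  2: x0=0xf6 x1=0x84 x2=0x36 x3=0x0e x4=0x7e x5=0x76  N=0 Z=0
after  3: x0=0x76 x1=0x84 x2=0x36 x3=0x0e x4=0x7e x5=0x76  N=0 Z=0
after  4: x0=0x76 x1=0x84 x2=0x36 x3=0x06 x4=0x7e x5=0x76  N=0 Z=0
after  5: x0=0x76 x1=0x84 x2=0x36 x3=0xfa x4=0x7e x5=0x76  N=1 Z=0
after  6: x0=0x84 x1=0x84 x2=0x36 x3=0xfa x4=0x7e x5=0x76  N=1 Z=0
after  7: x0=0x84 x1=0x84 x2=0x36 x3=0xfa x4=0x84 x5=0x76  N=1 Z=0
-- IRQ taken; context saved, return-PC = 8 --

K = 7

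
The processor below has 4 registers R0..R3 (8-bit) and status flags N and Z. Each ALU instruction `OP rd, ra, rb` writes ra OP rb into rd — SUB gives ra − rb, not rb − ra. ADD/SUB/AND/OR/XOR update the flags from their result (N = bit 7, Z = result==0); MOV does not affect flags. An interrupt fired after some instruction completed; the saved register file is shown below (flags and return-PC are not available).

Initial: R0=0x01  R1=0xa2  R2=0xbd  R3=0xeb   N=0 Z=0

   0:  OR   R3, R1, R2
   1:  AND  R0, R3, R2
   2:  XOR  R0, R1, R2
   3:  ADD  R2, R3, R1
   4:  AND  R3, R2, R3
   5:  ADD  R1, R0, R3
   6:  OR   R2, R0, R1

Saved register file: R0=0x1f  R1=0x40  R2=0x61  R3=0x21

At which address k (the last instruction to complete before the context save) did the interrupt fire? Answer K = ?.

K = 5

after  0: R0=0x01 R1=0xa2 R2=0xbd R3=0xbf  N=1 Z=0
after  1: R0=0xbd R1=0xa2 R2=0xbd R3=0xbf  N=1 Z=0
after  2: R0=0x1f R1=0xa2 R2=0xbd R3=0xbf  N=0 Z=0
after  3: R0=0x1f R1=0xa2 R2=0x61 R3=0xbf  N=0 Z=0
after  4: R0=0x1f R1=0xa2 R2=0x61 R3=0x21  N=0 Z=0
after  5: R0=0x1f R1=0x40 R2=0x61 R3=0x21  N=0 Z=0
-- IRQ taken; context saved, return-PC = 6 --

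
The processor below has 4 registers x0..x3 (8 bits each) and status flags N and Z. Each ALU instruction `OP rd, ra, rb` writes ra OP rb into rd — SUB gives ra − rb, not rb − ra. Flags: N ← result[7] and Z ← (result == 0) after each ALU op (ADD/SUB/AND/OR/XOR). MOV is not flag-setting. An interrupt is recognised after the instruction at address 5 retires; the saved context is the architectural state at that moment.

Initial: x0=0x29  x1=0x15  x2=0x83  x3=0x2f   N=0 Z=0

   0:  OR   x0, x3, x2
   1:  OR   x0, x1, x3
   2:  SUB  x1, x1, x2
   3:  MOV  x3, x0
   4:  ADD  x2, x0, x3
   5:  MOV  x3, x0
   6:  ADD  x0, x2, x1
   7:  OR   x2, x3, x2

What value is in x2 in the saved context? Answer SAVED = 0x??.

SAVED = 0x7e

after  0: x0=0xaf x1=0x15 x2=0x83 x3=0x2f  N=1 Z=0
after  1: x0=0x3f x1=0x15 x2=0x83 x3=0x2f  N=0 Z=0
after  2: x0=0x3f x1=0x92 x2=0x83 x3=0x2f  N=1 Z=0
after  3: x0=0x3f x1=0x92 x2=0x83 x3=0x3f  N=1 Z=0
after  4: x0=0x3f x1=0x92 x2=0x7e x3=0x3f  N=0 Z=0
after  5: x0=0x3f x1=0x92 x2=0x7e x3=0x3f  N=0 Z=0
-- IRQ taken; context saved, return-PC = 6 --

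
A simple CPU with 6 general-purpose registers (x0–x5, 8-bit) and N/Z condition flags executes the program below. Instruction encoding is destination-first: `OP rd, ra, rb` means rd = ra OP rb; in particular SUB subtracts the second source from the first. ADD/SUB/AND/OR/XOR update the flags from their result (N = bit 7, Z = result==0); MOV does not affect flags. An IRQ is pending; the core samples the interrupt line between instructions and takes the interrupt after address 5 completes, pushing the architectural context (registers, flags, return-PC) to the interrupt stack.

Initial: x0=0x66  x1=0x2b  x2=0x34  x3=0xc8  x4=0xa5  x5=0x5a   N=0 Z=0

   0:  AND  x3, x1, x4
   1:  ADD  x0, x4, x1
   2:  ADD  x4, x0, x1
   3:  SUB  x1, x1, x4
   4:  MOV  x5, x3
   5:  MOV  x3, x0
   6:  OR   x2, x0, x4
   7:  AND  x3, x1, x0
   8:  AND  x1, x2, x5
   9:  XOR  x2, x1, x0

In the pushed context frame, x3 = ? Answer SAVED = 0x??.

after  0: x0=0x66 x1=0x2b x2=0x34 x3=0x21 x4=0xa5 x5=0x5a  N=0 Z=0
after  1: x0=0xd0 x1=0x2b x2=0x34 x3=0x21 x4=0xa5 x5=0x5a  N=1 Z=0
after  2: x0=0xd0 x1=0x2b x2=0x34 x3=0x21 x4=0xfb x5=0x5a  N=1 Z=0
after  3: x0=0xd0 x1=0x30 x2=0x34 x3=0x21 x4=0xfb x5=0x5a  N=0 Z=0
after  4: x0=0xd0 x1=0x30 x2=0x34 x3=0x21 x4=0xfb x5=0x21  N=0 Z=0
after  5: x0=0xd0 x1=0x30 x2=0x34 x3=0xd0 x4=0xfb x5=0x21  N=0 Z=0
-- IRQ taken; context saved, return-PC = 6 --

SAVED = 0xd0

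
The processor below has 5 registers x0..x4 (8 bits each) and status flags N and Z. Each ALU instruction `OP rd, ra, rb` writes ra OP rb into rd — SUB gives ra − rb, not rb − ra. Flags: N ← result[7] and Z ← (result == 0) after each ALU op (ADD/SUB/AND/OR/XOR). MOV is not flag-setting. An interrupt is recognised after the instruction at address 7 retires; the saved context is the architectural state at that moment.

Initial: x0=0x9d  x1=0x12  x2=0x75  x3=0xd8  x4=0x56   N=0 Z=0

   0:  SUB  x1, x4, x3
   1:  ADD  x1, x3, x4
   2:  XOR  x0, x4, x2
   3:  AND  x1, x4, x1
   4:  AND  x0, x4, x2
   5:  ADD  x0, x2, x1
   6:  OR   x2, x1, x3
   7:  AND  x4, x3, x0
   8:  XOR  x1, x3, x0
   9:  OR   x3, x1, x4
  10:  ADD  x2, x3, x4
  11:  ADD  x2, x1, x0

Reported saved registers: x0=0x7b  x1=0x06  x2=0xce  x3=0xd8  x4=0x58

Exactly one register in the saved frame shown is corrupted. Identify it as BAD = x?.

after  0: x0=0x9d x1=0x7e x2=0x75 x3=0xd8 x4=0x56  N=0 Z=0
after  1: x0=0x9d x1=0x2e x2=0x75 x3=0xd8 x4=0x56  N=0 Z=0
after  2: x0=0x23 x1=0x2e x2=0x75 x3=0xd8 x4=0x56  N=0 Z=0
after  3: x0=0x23 x1=0x06 x2=0x75 x3=0xd8 x4=0x56  N=0 Z=0
after  4: x0=0x54 x1=0x06 x2=0x75 x3=0xd8 x4=0x56  N=0 Z=0
after  5: x0=0x7b x1=0x06 x2=0x75 x3=0xd8 x4=0x56  N=0 Z=0
after  6: x0=0x7b x1=0x06 x2=0xde x3=0xd8 x4=0x56  N=1 Z=0
after  7: x0=0x7b x1=0x06 x2=0xde x3=0xd8 x4=0x58  N=0 Z=0
-- IRQ taken; context saved, return-PC = 8 --
mismatch: x2: reported 0xce vs actual 0xde

BAD = x2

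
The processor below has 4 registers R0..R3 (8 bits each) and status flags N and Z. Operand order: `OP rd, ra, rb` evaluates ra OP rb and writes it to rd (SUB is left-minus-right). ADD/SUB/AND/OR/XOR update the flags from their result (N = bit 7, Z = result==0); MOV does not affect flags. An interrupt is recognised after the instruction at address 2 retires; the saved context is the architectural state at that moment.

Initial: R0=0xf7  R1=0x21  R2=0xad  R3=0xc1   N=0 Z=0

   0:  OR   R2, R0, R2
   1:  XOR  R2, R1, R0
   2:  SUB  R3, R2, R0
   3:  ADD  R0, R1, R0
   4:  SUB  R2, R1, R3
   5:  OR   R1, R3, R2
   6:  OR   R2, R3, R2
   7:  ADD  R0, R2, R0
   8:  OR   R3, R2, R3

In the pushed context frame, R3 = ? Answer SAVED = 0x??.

after  0: R0=0xf7 R1=0x21 R2=0xff R3=0xc1  N=1 Z=0
after  1: R0=0xf7 R1=0x21 R2=0xd6 R3=0xc1  N=1 Z=0
after  2: R0=0xf7 R1=0x21 R2=0xd6 R3=0xdf  N=1 Z=0
-- IRQ taken; context saved, return-PC = 3 --

SAVED = 0xdf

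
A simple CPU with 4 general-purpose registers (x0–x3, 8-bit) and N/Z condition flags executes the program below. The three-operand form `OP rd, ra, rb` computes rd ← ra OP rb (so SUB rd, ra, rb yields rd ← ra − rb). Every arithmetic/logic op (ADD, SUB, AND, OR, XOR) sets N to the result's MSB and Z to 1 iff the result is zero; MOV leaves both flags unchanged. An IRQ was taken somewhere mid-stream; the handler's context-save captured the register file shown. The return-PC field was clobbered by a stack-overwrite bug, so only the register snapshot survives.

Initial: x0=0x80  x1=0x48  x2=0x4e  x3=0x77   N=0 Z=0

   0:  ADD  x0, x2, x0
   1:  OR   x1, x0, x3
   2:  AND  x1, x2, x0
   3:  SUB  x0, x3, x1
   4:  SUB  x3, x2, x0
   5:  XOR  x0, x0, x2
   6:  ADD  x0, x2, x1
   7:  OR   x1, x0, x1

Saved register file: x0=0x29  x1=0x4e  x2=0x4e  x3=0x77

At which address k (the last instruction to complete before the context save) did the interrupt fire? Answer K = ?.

after  0: x0=0xce x1=0x48 x2=0x4e x3=0x77  N=1 Z=0
after  1: x0=0xce x1=0xff x2=0x4e x3=0x77  N=1 Z=0
after  2: x0=0xce x1=0x4e x2=0x4e x3=0x77  N=0 Z=0
after  3: x0=0x29 x1=0x4e x2=0x4e x3=0x77  N=0 Z=0
-- IRQ taken; context saved, return-PC = 4 --

K = 3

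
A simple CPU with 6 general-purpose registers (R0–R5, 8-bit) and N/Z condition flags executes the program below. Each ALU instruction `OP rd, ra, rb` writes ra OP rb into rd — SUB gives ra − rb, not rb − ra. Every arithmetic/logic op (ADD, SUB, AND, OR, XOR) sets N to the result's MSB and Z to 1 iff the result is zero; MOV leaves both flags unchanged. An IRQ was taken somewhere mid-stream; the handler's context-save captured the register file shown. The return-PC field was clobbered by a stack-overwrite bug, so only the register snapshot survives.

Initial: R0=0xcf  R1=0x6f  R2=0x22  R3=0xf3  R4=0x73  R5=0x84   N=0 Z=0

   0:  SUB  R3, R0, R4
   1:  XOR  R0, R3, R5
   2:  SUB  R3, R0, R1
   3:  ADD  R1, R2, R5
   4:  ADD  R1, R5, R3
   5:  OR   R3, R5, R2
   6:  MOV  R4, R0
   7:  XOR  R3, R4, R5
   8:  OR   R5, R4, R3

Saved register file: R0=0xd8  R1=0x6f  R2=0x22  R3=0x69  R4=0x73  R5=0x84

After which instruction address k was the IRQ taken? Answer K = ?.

K = 2

after  0: R0=0xcf R1=0x6f R2=0x22 R3=0x5c R4=0x73 R5=0x84  N=0 Z=0
after  1: R0=0xd8 R1=0x6f R2=0x22 R3=0x5c R4=0x73 R5=0x84  N=1 Z=0
after  2: R0=0xd8 R1=0x6f R2=0x22 R3=0x69 R4=0x73 R5=0x84  N=0 Z=0
-- IRQ taken; context saved, return-PC = 3 --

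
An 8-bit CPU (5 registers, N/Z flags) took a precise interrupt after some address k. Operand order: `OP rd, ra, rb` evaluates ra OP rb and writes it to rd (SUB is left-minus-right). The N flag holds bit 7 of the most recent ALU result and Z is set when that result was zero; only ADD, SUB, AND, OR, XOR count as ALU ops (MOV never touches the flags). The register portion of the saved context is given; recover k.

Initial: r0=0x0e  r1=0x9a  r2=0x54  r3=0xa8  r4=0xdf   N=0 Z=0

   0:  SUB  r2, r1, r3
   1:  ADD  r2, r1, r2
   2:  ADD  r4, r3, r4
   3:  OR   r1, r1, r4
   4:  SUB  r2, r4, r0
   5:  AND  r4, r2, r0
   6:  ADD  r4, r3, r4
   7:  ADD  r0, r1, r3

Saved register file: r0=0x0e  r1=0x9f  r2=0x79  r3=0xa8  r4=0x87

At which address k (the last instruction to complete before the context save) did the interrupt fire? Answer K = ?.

K = 4

after  0: r0=0x0e r1=0x9a r2=0xf2 r3=0xa8 r4=0xdf  N=1 Z=0
after  1: r0=0x0e r1=0x9a r2=0x8c r3=0xa8 r4=0xdf  N=1 Z=0
after  2: r0=0x0e r1=0x9a r2=0x8c r3=0xa8 r4=0x87  N=1 Z=0
after  3: r0=0x0e r1=0x9f r2=0x8c r3=0xa8 r4=0x87  N=1 Z=0
after  4: r0=0x0e r1=0x9f r2=0x79 r3=0xa8 r4=0x87  N=0 Z=0
-- IRQ taken; context saved, return-PC = 5 --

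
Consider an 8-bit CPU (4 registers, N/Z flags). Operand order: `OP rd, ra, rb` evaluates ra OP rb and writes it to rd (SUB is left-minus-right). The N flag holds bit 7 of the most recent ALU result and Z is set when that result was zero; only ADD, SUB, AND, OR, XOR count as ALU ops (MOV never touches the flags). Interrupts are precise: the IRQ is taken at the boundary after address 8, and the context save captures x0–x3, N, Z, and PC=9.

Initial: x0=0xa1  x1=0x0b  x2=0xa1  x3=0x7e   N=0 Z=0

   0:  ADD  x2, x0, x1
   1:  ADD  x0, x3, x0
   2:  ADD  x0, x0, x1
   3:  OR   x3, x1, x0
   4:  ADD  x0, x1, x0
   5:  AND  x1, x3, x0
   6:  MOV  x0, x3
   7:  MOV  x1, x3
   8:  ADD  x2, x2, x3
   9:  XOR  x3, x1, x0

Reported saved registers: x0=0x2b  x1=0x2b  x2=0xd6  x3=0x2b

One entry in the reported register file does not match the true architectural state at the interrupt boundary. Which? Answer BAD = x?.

after  0: x0=0xa1 x1=0x0b x2=0xac x3=0x7e  N=1 Z=0
after  1: x0=0x1f x1=0x0b x2=0xac x3=0x7e  N=0 Z=0
after  2: x0=0x2a x1=0x0b x2=0xac x3=0x7e  N=0 Z=0
after  3: x0=0x2a x1=0x0b x2=0xac x3=0x2b  N=0 Z=0
after  4: x0=0x35 x1=0x0b x2=0xac x3=0x2b  N=0 Z=0
after  5: x0=0x35 x1=0x21 x2=0xac x3=0x2b  N=0 Z=0
after  6: x0=0x2b x1=0x21 x2=0xac x3=0x2b  N=0 Z=0
after  7: x0=0x2b x1=0x2b x2=0xac x3=0x2b  N=0 Z=0
after  8: x0=0x2b x1=0x2b x2=0xd7 x3=0x2b  N=1 Z=0
-- IRQ taken; context saved, return-PC = 9 --
mismatch: x2: reported 0xd6 vs actual 0xd7

BAD = x2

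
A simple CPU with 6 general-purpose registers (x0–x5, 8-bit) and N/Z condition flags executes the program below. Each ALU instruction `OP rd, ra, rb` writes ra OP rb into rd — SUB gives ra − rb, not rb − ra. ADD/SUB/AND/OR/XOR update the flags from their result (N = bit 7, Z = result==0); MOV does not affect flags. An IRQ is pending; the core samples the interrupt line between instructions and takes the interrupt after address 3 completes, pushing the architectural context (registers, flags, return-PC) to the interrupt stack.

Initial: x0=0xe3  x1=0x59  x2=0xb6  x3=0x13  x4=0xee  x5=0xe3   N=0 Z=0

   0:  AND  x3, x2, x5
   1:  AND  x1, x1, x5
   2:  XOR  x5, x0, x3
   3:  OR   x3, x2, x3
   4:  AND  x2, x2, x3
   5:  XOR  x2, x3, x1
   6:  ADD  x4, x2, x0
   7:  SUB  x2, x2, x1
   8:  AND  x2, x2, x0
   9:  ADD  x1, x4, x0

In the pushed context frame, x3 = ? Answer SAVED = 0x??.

after  0: x0=0xe3 x1=0x59 x2=0xb6 x3=0xa2 x4=0xee x5=0xe3  N=1 Z=0
after  1: x0=0xe3 x1=0x41 x2=0xb6 x3=0xa2 x4=0xee x5=0xe3  N=0 Z=0
after  2: x0=0xe3 x1=0x41 x2=0xb6 x3=0xa2 x4=0xee x5=0x41  N=0 Z=0
after  3: x0=0xe3 x1=0x41 x2=0xb6 x3=0xb6 x4=0xee x5=0x41  N=1 Z=0
-- IRQ taken; context saved, return-PC = 4 --

SAVED = 0xb6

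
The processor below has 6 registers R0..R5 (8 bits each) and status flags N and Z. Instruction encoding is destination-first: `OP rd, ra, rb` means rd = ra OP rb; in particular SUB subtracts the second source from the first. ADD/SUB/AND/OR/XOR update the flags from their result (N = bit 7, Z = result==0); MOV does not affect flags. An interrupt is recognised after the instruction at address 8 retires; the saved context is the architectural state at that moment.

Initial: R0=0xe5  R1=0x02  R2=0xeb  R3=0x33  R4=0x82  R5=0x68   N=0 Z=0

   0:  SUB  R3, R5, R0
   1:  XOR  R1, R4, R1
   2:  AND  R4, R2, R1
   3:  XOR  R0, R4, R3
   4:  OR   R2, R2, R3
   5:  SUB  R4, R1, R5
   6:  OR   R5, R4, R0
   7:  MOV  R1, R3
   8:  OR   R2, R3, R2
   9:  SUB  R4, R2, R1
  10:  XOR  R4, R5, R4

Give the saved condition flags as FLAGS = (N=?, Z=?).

after  0: R0=0xe5 R1=0x02 R2=0xeb R3=0x83 R4=0x82 R5=0x68  N=1 Z=0
after  1: R0=0xe5 R1=0x80 R2=0xeb R3=0x83 R4=0x82 R5=0x68  N=1 Z=0
after  2: R0=0xe5 R1=0x80 R2=0xeb R3=0x83 R4=0x80 R5=0x68  N=1 Z=0
after  3: R0=0x03 R1=0x80 R2=0xeb R3=0x83 R4=0x80 R5=0x68  N=0 Z=0
after  4: R0=0x03 R1=0x80 R2=0xeb R3=0x83 R4=0x80 R5=0x68  N=1 Z=0
after  5: R0=0x03 R1=0x80 R2=0xeb R3=0x83 R4=0x18 R5=0x68  N=0 Z=0
after  6: R0=0x03 R1=0x80 R2=0xeb R3=0x83 R4=0x18 R5=0x1b  N=0 Z=0
after  7: R0=0x03 R1=0x83 R2=0xeb R3=0x83 R4=0x18 R5=0x1b  N=0 Z=0
after  8: R0=0x03 R1=0x83 R2=0xeb R3=0x83 R4=0x18 R5=0x1b  N=1 Z=0
-- IRQ taken; context saved, return-PC = 9 --

FLAGS = (N=1, Z=0)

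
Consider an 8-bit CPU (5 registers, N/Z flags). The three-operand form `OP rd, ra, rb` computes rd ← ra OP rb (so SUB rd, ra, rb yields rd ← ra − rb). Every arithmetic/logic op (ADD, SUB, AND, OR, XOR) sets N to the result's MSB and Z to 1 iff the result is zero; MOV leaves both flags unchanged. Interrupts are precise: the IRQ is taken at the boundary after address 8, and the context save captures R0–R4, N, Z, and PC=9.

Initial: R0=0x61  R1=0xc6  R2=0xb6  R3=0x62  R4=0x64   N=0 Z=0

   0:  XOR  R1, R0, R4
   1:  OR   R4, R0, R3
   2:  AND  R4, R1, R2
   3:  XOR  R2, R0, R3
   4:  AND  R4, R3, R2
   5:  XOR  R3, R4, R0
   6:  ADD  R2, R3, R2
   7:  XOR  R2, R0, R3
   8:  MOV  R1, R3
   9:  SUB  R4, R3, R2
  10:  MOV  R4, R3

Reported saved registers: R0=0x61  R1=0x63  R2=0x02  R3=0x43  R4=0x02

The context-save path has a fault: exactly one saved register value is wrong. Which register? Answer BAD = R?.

after  0: R0=0x61 R1=0x05 R2=0xb6 R3=0x62 R4=0x64  N=0 Z=0
after  1: R0=0x61 R1=0x05 R2=0xb6 R3=0x62 R4=0x63  N=0 Z=0
after  2: R0=0x61 R1=0x05 R2=0xb6 R3=0x62 R4=0x04  N=0 Z=0
after  3: R0=0x61 R1=0x05 R2=0x03 R3=0x62 R4=0x04  N=0 Z=0
after  4: R0=0x61 R1=0x05 R2=0x03 R3=0x62 R4=0x02  N=0 Z=0
after  5: R0=0x61 R1=0x05 R2=0x03 R3=0x63 R4=0x02  N=0 Z=0
after  6: R0=0x61 R1=0x05 R2=0x66 R3=0x63 R4=0x02  N=0 Z=0
after  7: R0=0x61 R1=0x05 R2=0x02 R3=0x63 R4=0x02  N=0 Z=0
after  8: R0=0x61 R1=0x63 R2=0x02 R3=0x63 R4=0x02  N=0 Z=0
-- IRQ taken; context saved, return-PC = 9 --
mismatch: R3: reported 0x43 vs actual 0x63

BAD = R3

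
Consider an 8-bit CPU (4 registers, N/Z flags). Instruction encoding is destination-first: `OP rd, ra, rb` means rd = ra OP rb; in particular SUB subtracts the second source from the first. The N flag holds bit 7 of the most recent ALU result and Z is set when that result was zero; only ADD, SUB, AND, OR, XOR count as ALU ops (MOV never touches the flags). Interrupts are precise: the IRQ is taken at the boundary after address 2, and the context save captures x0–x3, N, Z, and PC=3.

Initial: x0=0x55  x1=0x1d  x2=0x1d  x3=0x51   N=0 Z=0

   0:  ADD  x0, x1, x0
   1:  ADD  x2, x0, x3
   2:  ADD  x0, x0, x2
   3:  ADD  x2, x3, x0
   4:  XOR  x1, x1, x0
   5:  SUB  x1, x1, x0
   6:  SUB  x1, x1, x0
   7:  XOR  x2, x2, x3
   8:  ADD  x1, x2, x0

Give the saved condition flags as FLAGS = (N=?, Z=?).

after  0: x0=0x72 x1=0x1d x2=0x1d x3=0x51  N=0 Z=0
after  1: x0=0x72 x1=0x1d x2=0xc3 x3=0x51  N=1 Z=0
after  2: x0=0x35 x1=0x1d x2=0xc3 x3=0x51  N=0 Z=0
-- IRQ taken; context saved, return-PC = 3 --

FLAGS = (N=0, Z=0)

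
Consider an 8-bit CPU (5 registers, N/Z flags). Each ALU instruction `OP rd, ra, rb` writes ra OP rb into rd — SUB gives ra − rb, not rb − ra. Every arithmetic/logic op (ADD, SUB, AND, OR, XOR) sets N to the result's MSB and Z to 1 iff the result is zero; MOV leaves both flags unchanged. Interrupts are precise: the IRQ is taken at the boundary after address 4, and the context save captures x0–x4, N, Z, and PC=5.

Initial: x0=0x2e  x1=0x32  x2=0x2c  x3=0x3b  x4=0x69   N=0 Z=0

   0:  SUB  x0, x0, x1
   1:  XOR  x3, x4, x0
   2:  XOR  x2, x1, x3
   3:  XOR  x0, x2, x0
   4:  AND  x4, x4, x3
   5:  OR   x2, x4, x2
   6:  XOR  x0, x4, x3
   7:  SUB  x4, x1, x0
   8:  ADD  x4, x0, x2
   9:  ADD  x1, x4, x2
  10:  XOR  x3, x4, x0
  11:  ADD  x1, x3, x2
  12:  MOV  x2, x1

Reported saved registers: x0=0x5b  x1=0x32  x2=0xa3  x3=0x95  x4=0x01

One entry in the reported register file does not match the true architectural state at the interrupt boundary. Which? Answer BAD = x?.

BAD = x2

after  0: x0=0xfc x1=0x32 x2=0x2c x3=0x3b x4=0x69  N=1 Z=0
after  1: x0=0xfc x1=0x32 x2=0x2c x3=0x95 x4=0x69  N=1 Z=0
after  2: x0=0xfc x1=0x32 x2=0xa7 x3=0x95 x4=0x69  N=1 Z=0
after  3: x0=0x5b x1=0x32 x2=0xa7 x3=0x95 x4=0x69  N=0 Z=0
after  4: x0=0x5b x1=0x32 x2=0xa7 x3=0x95 x4=0x01  N=0 Z=0
-- IRQ taken; context saved, return-PC = 5 --
mismatch: x2: reported 0xa3 vs actual 0xa7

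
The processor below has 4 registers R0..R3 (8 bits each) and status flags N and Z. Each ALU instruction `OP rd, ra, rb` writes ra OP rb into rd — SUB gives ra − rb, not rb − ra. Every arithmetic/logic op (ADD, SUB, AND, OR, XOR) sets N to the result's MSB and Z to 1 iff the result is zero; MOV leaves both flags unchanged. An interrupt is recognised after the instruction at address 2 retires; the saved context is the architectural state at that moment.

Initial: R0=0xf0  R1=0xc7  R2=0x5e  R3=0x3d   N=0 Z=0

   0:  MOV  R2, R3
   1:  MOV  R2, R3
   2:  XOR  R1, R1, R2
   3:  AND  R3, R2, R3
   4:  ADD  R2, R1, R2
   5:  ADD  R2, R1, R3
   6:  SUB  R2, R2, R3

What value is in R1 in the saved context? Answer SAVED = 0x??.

after  0: R0=0xf0 R1=0xc7 R2=0x3d R3=0x3d  N=0 Z=0
after  1: R0=0xf0 R1=0xc7 R2=0x3d R3=0x3d  N=0 Z=0
after  2: R0=0xf0 R1=0xfa R2=0x3d R3=0x3d  N=1 Z=0
-- IRQ taken; context saved, return-PC = 3 --

SAVED = 0xfa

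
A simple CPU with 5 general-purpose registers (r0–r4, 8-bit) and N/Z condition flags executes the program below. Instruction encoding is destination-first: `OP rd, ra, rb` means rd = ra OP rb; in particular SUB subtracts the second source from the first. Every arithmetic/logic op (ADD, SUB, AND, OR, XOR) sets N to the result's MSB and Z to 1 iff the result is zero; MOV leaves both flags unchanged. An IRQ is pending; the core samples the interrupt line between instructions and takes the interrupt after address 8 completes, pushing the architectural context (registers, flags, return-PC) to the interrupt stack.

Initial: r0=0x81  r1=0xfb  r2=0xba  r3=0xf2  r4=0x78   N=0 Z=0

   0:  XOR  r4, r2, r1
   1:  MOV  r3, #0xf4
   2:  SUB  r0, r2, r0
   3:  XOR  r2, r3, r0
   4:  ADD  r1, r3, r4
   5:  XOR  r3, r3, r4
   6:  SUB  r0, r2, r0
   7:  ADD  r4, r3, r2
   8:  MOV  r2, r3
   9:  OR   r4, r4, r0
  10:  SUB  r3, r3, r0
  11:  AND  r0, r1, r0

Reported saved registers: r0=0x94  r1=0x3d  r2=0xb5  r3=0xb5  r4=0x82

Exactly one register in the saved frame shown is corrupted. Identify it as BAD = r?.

after  0: r0=0x81 r1=0xfb r2=0xba r3=0xf2 r4=0x41  N=0 Z=0
after  1: r0=0x81 r1=0xfb r2=0xba r3=0xf4 r4=0x41  N=0 Z=0
after  2: r0=0x39 r1=0xfb r2=0xba r3=0xf4 r4=0x41  N=0 Z=0
after  3: r0=0x39 r1=0xfb r2=0xcd r3=0xf4 r4=0x41  N=1 Z=0
after  4: r0=0x39 r1=0x35 r2=0xcd r3=0xf4 r4=0x41  N=0 Z=0
after  5: r0=0x39 r1=0x35 r2=0xcd r3=0xb5 r4=0x41  N=1 Z=0
after  6: r0=0x94 r1=0x35 r2=0xcd r3=0xb5 r4=0x41  N=1 Z=0
after  7: r0=0x94 r1=0x35 r2=0xcd r3=0xb5 r4=0x82  N=1 Z=0
after  8: r0=0x94 r1=0x35 r2=0xb5 r3=0xb5 r4=0x82  N=1 Z=0
-- IRQ taken; context saved, return-PC = 9 --
mismatch: r1: reported 0x3d vs actual 0x35

BAD = r1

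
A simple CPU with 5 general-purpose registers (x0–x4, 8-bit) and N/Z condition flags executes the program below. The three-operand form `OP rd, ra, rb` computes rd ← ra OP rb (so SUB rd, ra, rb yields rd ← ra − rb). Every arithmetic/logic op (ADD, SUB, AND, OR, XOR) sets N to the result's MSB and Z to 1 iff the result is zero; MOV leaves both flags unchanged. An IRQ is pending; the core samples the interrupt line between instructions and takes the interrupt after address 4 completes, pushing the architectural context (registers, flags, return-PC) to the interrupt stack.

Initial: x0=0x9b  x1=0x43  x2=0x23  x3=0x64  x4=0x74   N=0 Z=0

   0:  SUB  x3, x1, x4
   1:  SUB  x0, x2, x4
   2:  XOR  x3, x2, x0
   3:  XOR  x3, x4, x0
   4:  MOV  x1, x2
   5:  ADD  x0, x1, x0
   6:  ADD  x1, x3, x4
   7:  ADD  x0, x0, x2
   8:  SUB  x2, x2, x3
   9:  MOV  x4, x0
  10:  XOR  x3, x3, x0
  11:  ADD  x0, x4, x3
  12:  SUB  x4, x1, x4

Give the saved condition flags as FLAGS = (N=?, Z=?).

FLAGS = (N=1, Z=0)

after  0: x0=0x9b x1=0x43 x2=0x23 x3=0xcf x4=0x74  N=1 Z=0
after  1: x0=0xaf x1=0x43 x2=0x23 x3=0xcf x4=0x74  N=1 Z=0
after  2: x0=0xaf x1=0x43 x2=0x23 x3=0x8c x4=0x74  N=1 Z=0
after  3: x0=0xaf x1=0x43 x2=0x23 x3=0xdb x4=0x74  N=1 Z=0
after  4: x0=0xaf x1=0x23 x2=0x23 x3=0xdb x4=0x74  N=1 Z=0
-- IRQ taken; context saved, return-PC = 5 --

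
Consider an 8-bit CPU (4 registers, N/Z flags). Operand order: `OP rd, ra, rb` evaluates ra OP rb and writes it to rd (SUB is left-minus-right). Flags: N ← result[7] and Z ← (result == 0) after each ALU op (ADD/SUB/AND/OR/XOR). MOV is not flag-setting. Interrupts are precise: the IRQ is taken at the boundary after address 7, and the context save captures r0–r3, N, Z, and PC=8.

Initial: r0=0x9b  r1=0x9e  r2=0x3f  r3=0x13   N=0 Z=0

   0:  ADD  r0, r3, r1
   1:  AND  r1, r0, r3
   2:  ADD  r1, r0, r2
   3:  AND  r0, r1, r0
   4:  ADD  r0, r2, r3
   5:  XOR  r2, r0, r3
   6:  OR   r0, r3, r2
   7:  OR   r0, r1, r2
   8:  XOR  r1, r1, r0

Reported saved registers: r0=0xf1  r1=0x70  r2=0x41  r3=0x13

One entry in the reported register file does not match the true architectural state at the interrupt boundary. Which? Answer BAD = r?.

BAD = r1

after  0: r0=0xb1 r1=0x9e r2=0x3f r3=0x13  N=1 Z=0
after  1: r0=0xb1 r1=0x11 r2=0x3f r3=0x13  N=0 Z=0
after  2: r0=0xb1 r1=0xf0 r2=0x3f r3=0x13  N=1 Z=0
after  3: r0=0xb0 r1=0xf0 r2=0x3f r3=0x13  N=1 Z=0
after  4: r0=0x52 r1=0xf0 r2=0x3f r3=0x13  N=0 Z=0
after  5: r0=0x52 r1=0xf0 r2=0x41 r3=0x13  N=0 Z=0
after  6: r0=0x53 r1=0xf0 r2=0x41 r3=0x13  N=0 Z=0
after  7: r0=0xf1 r1=0xf0 r2=0x41 r3=0x13  N=1 Z=0
-- IRQ taken; context saved, return-PC = 8 --
mismatch: r1: reported 0x70 vs actual 0xf0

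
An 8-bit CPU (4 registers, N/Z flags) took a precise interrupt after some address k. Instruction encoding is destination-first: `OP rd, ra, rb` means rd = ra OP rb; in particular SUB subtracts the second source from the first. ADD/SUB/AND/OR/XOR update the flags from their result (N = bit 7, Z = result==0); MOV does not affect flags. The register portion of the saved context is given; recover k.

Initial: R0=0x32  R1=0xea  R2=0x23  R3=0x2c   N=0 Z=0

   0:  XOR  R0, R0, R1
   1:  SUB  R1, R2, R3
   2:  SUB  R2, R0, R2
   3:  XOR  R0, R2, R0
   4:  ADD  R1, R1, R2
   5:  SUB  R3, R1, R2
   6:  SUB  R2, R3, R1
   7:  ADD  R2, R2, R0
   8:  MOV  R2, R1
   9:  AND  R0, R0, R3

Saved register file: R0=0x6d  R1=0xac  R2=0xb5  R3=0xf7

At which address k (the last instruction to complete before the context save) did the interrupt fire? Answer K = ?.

after  0: R0=0xd8 R1=0xea R2=0x23 R3=0x2c  N=1 Z=0
after  1: R0=0xd8 R1=0xf7 R2=0x23 R3=0x2c  N=1 Z=0
after  2: R0=0xd8 R1=0xf7 R2=0xb5 R3=0x2c  N=1 Z=0
after  3: R0=0x6d R1=0xf7 R2=0xb5 R3=0x2c  N=0 Z=0
after  4: R0=0x6d R1=0xac R2=0xb5 R3=0x2c  N=1 Z=0
after  5: R0=0x6d R1=0xac R2=0xb5 R3=0xf7  N=1 Z=0
-- IRQ taken; context saved, return-PC = 6 --

K = 5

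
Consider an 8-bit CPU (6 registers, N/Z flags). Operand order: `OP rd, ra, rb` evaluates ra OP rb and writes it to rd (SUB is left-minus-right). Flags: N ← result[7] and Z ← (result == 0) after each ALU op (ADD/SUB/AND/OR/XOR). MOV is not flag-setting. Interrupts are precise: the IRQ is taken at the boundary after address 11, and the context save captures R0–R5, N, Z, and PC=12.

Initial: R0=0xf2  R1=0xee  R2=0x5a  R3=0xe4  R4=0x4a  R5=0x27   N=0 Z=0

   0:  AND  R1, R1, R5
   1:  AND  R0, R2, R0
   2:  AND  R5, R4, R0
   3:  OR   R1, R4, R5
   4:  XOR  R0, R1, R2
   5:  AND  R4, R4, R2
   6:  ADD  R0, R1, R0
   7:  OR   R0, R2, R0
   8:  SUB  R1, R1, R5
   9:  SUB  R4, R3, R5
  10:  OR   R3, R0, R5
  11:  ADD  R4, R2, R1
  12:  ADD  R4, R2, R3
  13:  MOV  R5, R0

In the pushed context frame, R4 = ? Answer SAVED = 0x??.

SAVED = 0x62

after  0: R0=0xf2 R1=0x26 R2=0x5a R3=0xe4 R4=0x4a R5=0x27  N=0 Z=0
after  1: R0=0x52 R1=0x26 R2=0x5a R3=0xe4 R4=0x4a R5=0x27  N=0 Z=0
after  2: R0=0x52 R1=0x26 R2=0x5a R3=0xe4 R4=0x4a R5=0x42  N=0 Z=0
after  3: R0=0x52 R1=0x4a R2=0x5a R3=0xe4 R4=0x4a R5=0x42  N=0 Z=0
after  4: R0=0x10 R1=0x4a R2=0x5a R3=0xe4 R4=0x4a R5=0x42  N=0 Z=0
after  5: R0=0x10 R1=0x4a R2=0x5a R3=0xe4 R4=0x4a R5=0x42  N=0 Z=0
after  6: R0=0x5a R1=0x4a R2=0x5a R3=0xe4 R4=0x4a R5=0x42  N=0 Z=0
after  7: R0=0x5a R1=0x4a R2=0x5a R3=0xe4 R4=0x4a R5=0x42  N=0 Z=0
after  8: R0=0x5a R1=0x08 R2=0x5a R3=0xe4 R4=0x4a R5=0x42  N=0 Z=0
after  9: R0=0x5a R1=0x08 R2=0x5a R3=0xe4 R4=0xa2 R5=0x42  N=1 Z=0
after 10: R0=0x5a R1=0x08 R2=0x5a R3=0x5a R4=0xa2 R5=0x42  N=0 Z=0
after 11: R0=0x5a R1=0x08 R2=0x5a R3=0x5a R4=0x62 R5=0x42  N=0 Z=0
-- IRQ taken; context saved, return-PC = 12 --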